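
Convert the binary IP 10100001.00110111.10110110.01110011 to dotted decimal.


10100001 = 161
00110111 = 55
10110110 = 182
01110011 = 115
IP: 161.55.182.115


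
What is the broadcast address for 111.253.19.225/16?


Network: 111.253.0.0/16
Host bits = 16
Set all host bits to 1:
Broadcast: 111.253.255.255


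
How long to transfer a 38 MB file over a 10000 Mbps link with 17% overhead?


Effective throughput = 10000 * (1 - 17/100) = 8300 Mbps
File size in Mb = 38 * 8 = 304 Mb
Time = 304 / 8300
Time = 0.0366 seconds


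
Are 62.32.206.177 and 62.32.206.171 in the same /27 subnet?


Mask: 255.255.255.224
62.32.206.177 AND mask = 62.32.206.160
62.32.206.171 AND mask = 62.32.206.160
Yes, same subnet (62.32.206.160)


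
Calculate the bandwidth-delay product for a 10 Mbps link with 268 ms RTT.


BDP = bandwidth * RTT
= 10 Mbps * 268 ms
= 10 * 1e6 * 268 / 1000 bits
= 2680000 bits
= 335000 bytes
= 327.1484 KB
BDP = 2680000 bits (335000 bytes)


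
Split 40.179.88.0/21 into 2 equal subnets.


New prefix = 21 + 1 = 22
Each subnet has 1024 addresses
  40.179.88.0/22
  40.179.92.0/22
Subnets: 40.179.88.0/22, 40.179.92.0/22


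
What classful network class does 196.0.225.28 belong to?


First octet: 196
Binary: 11000100
110xxxxx -> Class C (192-223)
Class C, default mask 255.255.255.0 (/24)


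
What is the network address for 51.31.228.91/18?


IP:   00110011.00011111.11100100.01011011
Mask: 11111111.11111111.11000000.00000000
AND operation:
Net:  00110011.00011111.11000000.00000000
Network: 51.31.192.0/18


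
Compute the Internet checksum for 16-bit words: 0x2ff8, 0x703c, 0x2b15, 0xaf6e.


Sum all words (with carry folding):
+ 0x2ff8 = 0x2ff8
+ 0x703c = 0xa034
+ 0x2b15 = 0xcb49
+ 0xaf6e = 0x7ab8
One's complement: ~0x7ab8
Checksum = 0x8547


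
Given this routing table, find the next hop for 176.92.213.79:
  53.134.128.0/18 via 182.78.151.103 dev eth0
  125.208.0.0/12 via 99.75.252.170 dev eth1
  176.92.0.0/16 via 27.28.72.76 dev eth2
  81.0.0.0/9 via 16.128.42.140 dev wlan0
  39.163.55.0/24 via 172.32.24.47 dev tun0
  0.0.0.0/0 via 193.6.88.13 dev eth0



Longest prefix match for 176.92.213.79:
  /18 53.134.128.0: no
  /12 125.208.0.0: no
  /16 176.92.0.0: MATCH
  /9 81.0.0.0: no
  /24 39.163.55.0: no
  /0 0.0.0.0: MATCH
Selected: next-hop 27.28.72.76 via eth2 (matched /16)


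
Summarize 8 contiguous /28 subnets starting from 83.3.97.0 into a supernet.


Original prefix: /28
Number of subnets: 8 = 2^3
New prefix = 28 - 3 = 25
Supernet: 83.3.97.0/25


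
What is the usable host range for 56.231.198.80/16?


Network: 56.231.0.0
Broadcast: 56.231.255.255
First usable = network + 1
Last usable = broadcast - 1
Range: 56.231.0.1 to 56.231.255.254


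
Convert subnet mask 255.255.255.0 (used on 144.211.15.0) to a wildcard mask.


Subnet mask: 255.255.255.0
Wildcard = 255.255.255.255 - subnet mask
255 - 255 = 0
255 - 255 = 0
255 - 255 = 0
255 - 0 = 255
Wildcard: 0.0.0.255


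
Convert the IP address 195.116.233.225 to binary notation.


195 = 11000011
116 = 01110100
233 = 11101001
225 = 11100001
Binary: 11000011.01110100.11101001.11100001


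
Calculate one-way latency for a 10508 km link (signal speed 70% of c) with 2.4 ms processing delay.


Speed = 0.7 * 3e5 km/s = 210000 km/s
Propagation delay = 10508 / 210000 = 0.05 s = 50.0381 ms
Processing delay = 2.4 ms
Total one-way latency = 52.4381 ms


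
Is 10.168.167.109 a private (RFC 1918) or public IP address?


RFC 1918 private ranges:
  10.0.0.0/8 (10.0.0.0 - 10.255.255.255)
  172.16.0.0/12 (172.16.0.0 - 172.31.255.255)
  192.168.0.0/16 (192.168.0.0 - 192.168.255.255)
Private (in 10.0.0.0/8)


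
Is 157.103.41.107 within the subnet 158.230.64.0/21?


Subnet network: 158.230.64.0
Test IP AND mask: 157.103.40.0
No, 157.103.41.107 is not in 158.230.64.0/21


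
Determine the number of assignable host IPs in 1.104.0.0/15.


Host bits = 32 - 15 = 17
Total addresses = 2^17 = 131072
Usable = total - 2 (network and broadcast)
Usable hosts: 131070


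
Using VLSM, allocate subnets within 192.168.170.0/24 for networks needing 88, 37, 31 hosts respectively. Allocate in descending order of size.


88 hosts -> /25 (126 usable): 192.168.170.0/25
37 hosts -> /26 (62 usable): 192.168.170.128/26
31 hosts -> /26 (62 usable): 192.168.170.192/26
Allocation: 192.168.170.0/25 (88 hosts, 126 usable); 192.168.170.128/26 (37 hosts, 62 usable); 192.168.170.192/26 (31 hosts, 62 usable)


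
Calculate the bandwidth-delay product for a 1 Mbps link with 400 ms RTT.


BDP = bandwidth * RTT
= 1 Mbps * 400 ms
= 1 * 1e6 * 400 / 1000 bits
= 400000 bits
= 50000 bytes
= 48.8281 KB
BDP = 400000 bits (50000 bytes)


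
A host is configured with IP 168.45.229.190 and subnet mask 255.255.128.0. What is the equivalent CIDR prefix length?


Binary: 11111111.11111111.10000000.00000000
Count leading 1s
Prefix: /17


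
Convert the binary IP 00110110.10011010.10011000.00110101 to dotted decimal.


00110110 = 54
10011010 = 154
10011000 = 152
00110101 = 53
IP: 54.154.152.53


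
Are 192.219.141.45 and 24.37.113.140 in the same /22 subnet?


Mask: 255.255.252.0
192.219.141.45 AND mask = 192.219.140.0
24.37.113.140 AND mask = 24.37.112.0
No, different subnets (192.219.140.0 vs 24.37.112.0)


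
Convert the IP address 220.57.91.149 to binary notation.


220 = 11011100
57 = 00111001
91 = 01011011
149 = 10010101
Binary: 11011100.00111001.01011011.10010101


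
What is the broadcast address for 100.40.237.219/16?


Network: 100.40.0.0/16
Host bits = 16
Set all host bits to 1:
Broadcast: 100.40.255.255


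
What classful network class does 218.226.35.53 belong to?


First octet: 218
Binary: 11011010
110xxxxx -> Class C (192-223)
Class C, default mask 255.255.255.0 (/24)


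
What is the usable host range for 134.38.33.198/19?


Network: 134.38.32.0
Broadcast: 134.38.63.255
First usable = network + 1
Last usable = broadcast - 1
Range: 134.38.32.1 to 134.38.63.254


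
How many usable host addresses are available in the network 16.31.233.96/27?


Host bits = 32 - 27 = 5
Total addresses = 2^5 = 32
Usable = total - 2 (network and broadcast)
Usable hosts: 30


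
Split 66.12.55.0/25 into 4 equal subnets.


New prefix = 25 + 2 = 27
Each subnet has 32 addresses
  66.12.55.0/27
  66.12.55.32/27
  66.12.55.64/27
  66.12.55.96/27
Subnets: 66.12.55.0/27, 66.12.55.32/27, 66.12.55.64/27, 66.12.55.96/27


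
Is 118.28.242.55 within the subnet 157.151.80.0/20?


Subnet network: 157.151.80.0
Test IP AND mask: 118.28.240.0
No, 118.28.242.55 is not in 157.151.80.0/20


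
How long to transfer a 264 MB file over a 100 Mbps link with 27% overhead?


Effective throughput = 100 * (1 - 27/100) = 73 Mbps
File size in Mb = 264 * 8 = 2112 Mb
Time = 2112 / 73
Time = 28.9315 seconds


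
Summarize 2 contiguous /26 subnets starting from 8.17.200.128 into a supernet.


Original prefix: /26
Number of subnets: 2 = 2^1
New prefix = 26 - 1 = 25
Supernet: 8.17.200.128/25


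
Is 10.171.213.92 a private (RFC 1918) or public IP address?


RFC 1918 private ranges:
  10.0.0.0/8 (10.0.0.0 - 10.255.255.255)
  172.16.0.0/12 (172.16.0.0 - 172.31.255.255)
  192.168.0.0/16 (192.168.0.0 - 192.168.255.255)
Private (in 10.0.0.0/8)


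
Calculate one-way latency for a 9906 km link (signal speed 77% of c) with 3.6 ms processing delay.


Speed = 0.77 * 3e5 km/s = 231000 km/s
Propagation delay = 9906 / 231000 = 0.0429 s = 42.8831 ms
Processing delay = 3.6 ms
Total one-way latency = 46.4831 ms


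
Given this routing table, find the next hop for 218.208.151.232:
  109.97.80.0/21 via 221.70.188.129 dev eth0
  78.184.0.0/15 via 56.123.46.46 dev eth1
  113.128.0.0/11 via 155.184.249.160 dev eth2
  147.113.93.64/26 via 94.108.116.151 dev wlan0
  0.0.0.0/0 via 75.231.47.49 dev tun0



Longest prefix match for 218.208.151.232:
  /21 109.97.80.0: no
  /15 78.184.0.0: no
  /11 113.128.0.0: no
  /26 147.113.93.64: no
  /0 0.0.0.0: MATCH
Selected: next-hop 75.231.47.49 via tun0 (matched /0)


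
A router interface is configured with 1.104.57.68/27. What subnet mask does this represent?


/27 means 27 network bits, 5 host bits
Binary: 11111111111111111111111111100000
Mask: 255.255.255.224


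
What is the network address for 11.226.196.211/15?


IP:   00001011.11100010.11000100.11010011
Mask: 11111111.11111110.00000000.00000000
AND operation:
Net:  00001011.11100010.00000000.00000000
Network: 11.226.0.0/15


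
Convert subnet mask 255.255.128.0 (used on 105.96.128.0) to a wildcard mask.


Subnet mask: 255.255.128.0
Wildcard = 255.255.255.255 - subnet mask
255 - 255 = 0
255 - 255 = 0
255 - 128 = 127
255 - 0 = 255
Wildcard: 0.0.127.255


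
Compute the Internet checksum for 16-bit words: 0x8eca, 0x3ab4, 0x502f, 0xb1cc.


Sum all words (with carry folding):
+ 0x8eca = 0x8eca
+ 0x3ab4 = 0xc97e
+ 0x502f = 0x19ae
+ 0xb1cc = 0xcb7a
One's complement: ~0xcb7a
Checksum = 0x3485


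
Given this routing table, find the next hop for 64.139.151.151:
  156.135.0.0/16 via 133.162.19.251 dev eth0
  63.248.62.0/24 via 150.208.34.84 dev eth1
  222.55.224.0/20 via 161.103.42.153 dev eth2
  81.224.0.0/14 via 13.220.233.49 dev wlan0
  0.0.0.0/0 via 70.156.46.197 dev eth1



Longest prefix match for 64.139.151.151:
  /16 156.135.0.0: no
  /24 63.248.62.0: no
  /20 222.55.224.0: no
  /14 81.224.0.0: no
  /0 0.0.0.0: MATCH
Selected: next-hop 70.156.46.197 via eth1 (matched /0)


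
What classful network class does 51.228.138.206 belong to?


First octet: 51
Binary: 00110011
0xxxxxxx -> Class A (1-126)
Class A, default mask 255.0.0.0 (/8)


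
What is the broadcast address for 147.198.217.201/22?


Network: 147.198.216.0/22
Host bits = 10
Set all host bits to 1:
Broadcast: 147.198.219.255


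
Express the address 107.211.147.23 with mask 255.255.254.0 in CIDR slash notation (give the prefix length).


Binary: 11111111.11111111.11111110.00000000
Count leading 1s
Prefix: /23


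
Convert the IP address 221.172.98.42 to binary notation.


221 = 11011101
172 = 10101100
98 = 01100010
42 = 00101010
Binary: 11011101.10101100.01100010.00101010


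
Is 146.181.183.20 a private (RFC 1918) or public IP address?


RFC 1918 private ranges:
  10.0.0.0/8 (10.0.0.0 - 10.255.255.255)
  172.16.0.0/12 (172.16.0.0 - 172.31.255.255)
  192.168.0.0/16 (192.168.0.0 - 192.168.255.255)
Public (not in any RFC 1918 range)


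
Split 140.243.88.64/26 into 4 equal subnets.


New prefix = 26 + 2 = 28
Each subnet has 16 addresses
  140.243.88.64/28
  140.243.88.80/28
  140.243.88.96/28
  140.243.88.112/28
Subnets: 140.243.88.64/28, 140.243.88.80/28, 140.243.88.96/28, 140.243.88.112/28


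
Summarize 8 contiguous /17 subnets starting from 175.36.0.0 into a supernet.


Original prefix: /17
Number of subnets: 8 = 2^3
New prefix = 17 - 3 = 14
Supernet: 175.36.0.0/14


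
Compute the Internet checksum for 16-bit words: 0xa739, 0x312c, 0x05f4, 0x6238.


Sum all words (with carry folding):
+ 0xa739 = 0xa739
+ 0x312c = 0xd865
+ 0x05f4 = 0xde59
+ 0x6238 = 0x4092
One's complement: ~0x4092
Checksum = 0xbf6d


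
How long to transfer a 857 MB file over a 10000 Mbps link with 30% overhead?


Effective throughput = 10000 * (1 - 30/100) = 7000 Mbps
File size in Mb = 857 * 8 = 6856 Mb
Time = 6856 / 7000
Time = 0.9794 seconds


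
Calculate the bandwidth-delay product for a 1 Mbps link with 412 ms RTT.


BDP = bandwidth * RTT
= 1 Mbps * 412 ms
= 1 * 1e6 * 412 / 1000 bits
= 412000 bits
= 51500 bytes
= 50.293 KB
BDP = 412000 bits (51500 bytes)


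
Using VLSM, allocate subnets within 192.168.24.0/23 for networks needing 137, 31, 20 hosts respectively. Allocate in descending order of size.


137 hosts -> /24 (254 usable): 192.168.24.0/24
31 hosts -> /26 (62 usable): 192.168.25.0/26
20 hosts -> /27 (30 usable): 192.168.25.64/27
Allocation: 192.168.24.0/24 (137 hosts, 254 usable); 192.168.25.0/26 (31 hosts, 62 usable); 192.168.25.64/27 (20 hosts, 30 usable)


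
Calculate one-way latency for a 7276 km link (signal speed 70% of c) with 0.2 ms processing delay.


Speed = 0.7 * 3e5 km/s = 210000 km/s
Propagation delay = 7276 / 210000 = 0.0346 s = 34.6476 ms
Processing delay = 0.2 ms
Total one-way latency = 34.8476 ms


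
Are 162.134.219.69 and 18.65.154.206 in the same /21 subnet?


Mask: 255.255.248.0
162.134.219.69 AND mask = 162.134.216.0
18.65.154.206 AND mask = 18.65.152.0
No, different subnets (162.134.216.0 vs 18.65.152.0)


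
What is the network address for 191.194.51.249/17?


IP:   10111111.11000010.00110011.11111001
Mask: 11111111.11111111.10000000.00000000
AND operation:
Net:  10111111.11000010.00000000.00000000
Network: 191.194.0.0/17


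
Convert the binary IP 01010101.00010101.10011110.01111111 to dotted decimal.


01010101 = 85
00010101 = 21
10011110 = 158
01111111 = 127
IP: 85.21.158.127


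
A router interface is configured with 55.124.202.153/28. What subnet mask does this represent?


/28 means 28 network bits, 4 host bits
Binary: 11111111111111111111111111110000
Mask: 255.255.255.240


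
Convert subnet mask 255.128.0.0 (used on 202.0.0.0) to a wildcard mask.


Subnet mask: 255.128.0.0
Wildcard = 255.255.255.255 - subnet mask
255 - 255 = 0
255 - 128 = 127
255 - 0 = 255
255 - 0 = 255
Wildcard: 0.127.255.255


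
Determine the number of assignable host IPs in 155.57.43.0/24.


Host bits = 32 - 24 = 8
Total addresses = 2^8 = 256
Usable = total - 2 (network and broadcast)
Usable hosts: 254


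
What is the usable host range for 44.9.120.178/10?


Network: 44.0.0.0
Broadcast: 44.63.255.255
First usable = network + 1
Last usable = broadcast - 1
Range: 44.0.0.1 to 44.63.255.254


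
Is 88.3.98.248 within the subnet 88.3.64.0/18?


Subnet network: 88.3.64.0
Test IP AND mask: 88.3.64.0
Yes, 88.3.98.248 is in 88.3.64.0/18


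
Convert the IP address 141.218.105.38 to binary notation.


141 = 10001101
218 = 11011010
105 = 01101001
38 = 00100110
Binary: 10001101.11011010.01101001.00100110


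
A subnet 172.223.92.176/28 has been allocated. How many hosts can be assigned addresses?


Host bits = 32 - 28 = 4
Total addresses = 2^4 = 16
Usable = total - 2 (network and broadcast)
Usable hosts: 14


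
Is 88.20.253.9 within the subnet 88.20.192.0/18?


Subnet network: 88.20.192.0
Test IP AND mask: 88.20.192.0
Yes, 88.20.253.9 is in 88.20.192.0/18


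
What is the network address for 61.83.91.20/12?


IP:   00111101.01010011.01011011.00010100
Mask: 11111111.11110000.00000000.00000000
AND operation:
Net:  00111101.01010000.00000000.00000000
Network: 61.80.0.0/12


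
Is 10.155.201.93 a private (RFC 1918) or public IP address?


RFC 1918 private ranges:
  10.0.0.0/8 (10.0.0.0 - 10.255.255.255)
  172.16.0.0/12 (172.16.0.0 - 172.31.255.255)
  192.168.0.0/16 (192.168.0.0 - 192.168.255.255)
Private (in 10.0.0.0/8)


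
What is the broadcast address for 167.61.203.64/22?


Network: 167.61.200.0/22
Host bits = 10
Set all host bits to 1:
Broadcast: 167.61.203.255


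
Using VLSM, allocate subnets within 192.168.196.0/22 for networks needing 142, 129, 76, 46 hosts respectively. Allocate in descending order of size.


142 hosts -> /24 (254 usable): 192.168.196.0/24
129 hosts -> /24 (254 usable): 192.168.197.0/24
76 hosts -> /25 (126 usable): 192.168.198.0/25
46 hosts -> /26 (62 usable): 192.168.198.128/26
Allocation: 192.168.196.0/24 (142 hosts, 254 usable); 192.168.197.0/24 (129 hosts, 254 usable); 192.168.198.0/25 (76 hosts, 126 usable); 192.168.198.128/26 (46 hosts, 62 usable)


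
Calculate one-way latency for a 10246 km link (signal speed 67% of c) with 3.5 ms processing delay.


Speed = 0.67 * 3e5 km/s = 201000 km/s
Propagation delay = 10246 / 201000 = 0.051 s = 50.9751 ms
Processing delay = 3.5 ms
Total one-way latency = 54.4751 ms


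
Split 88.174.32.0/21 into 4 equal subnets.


New prefix = 21 + 2 = 23
Each subnet has 512 addresses
  88.174.32.0/23
  88.174.34.0/23
  88.174.36.0/23
  88.174.38.0/23
Subnets: 88.174.32.0/23, 88.174.34.0/23, 88.174.36.0/23, 88.174.38.0/23


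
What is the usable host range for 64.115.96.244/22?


Network: 64.115.96.0
Broadcast: 64.115.99.255
First usable = network + 1
Last usable = broadcast - 1
Range: 64.115.96.1 to 64.115.99.254


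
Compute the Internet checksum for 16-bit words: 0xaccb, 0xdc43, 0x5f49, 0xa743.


Sum all words (with carry folding):
+ 0xaccb = 0xaccb
+ 0xdc43 = 0x890f
+ 0x5f49 = 0xe858
+ 0xa743 = 0x8f9c
One's complement: ~0x8f9c
Checksum = 0x7063


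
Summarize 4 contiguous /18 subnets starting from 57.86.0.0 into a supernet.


Original prefix: /18
Number of subnets: 4 = 2^2
New prefix = 18 - 2 = 16
Supernet: 57.86.0.0/16


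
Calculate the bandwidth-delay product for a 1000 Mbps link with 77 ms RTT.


BDP = bandwidth * RTT
= 1000 Mbps * 77 ms
= 1000 * 1e6 * 77 / 1000 bits
= 77000000 bits
= 9625000 bytes
= 9399.4141 KB
BDP = 77000000 bits (9625000 bytes)


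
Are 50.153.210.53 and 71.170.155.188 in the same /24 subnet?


Mask: 255.255.255.0
50.153.210.53 AND mask = 50.153.210.0
71.170.155.188 AND mask = 71.170.155.0
No, different subnets (50.153.210.0 vs 71.170.155.0)


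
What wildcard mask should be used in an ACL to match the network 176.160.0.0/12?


Subnet mask: 255.240.0.0
Wildcard = 255.255.255.255 - subnet mask
255 - 255 = 0
255 - 240 = 15
255 - 0 = 255
255 - 0 = 255
Wildcard: 0.15.255.255


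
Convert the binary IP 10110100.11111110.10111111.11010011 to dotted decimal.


10110100 = 180
11111110 = 254
10111111 = 191
11010011 = 211
IP: 180.254.191.211


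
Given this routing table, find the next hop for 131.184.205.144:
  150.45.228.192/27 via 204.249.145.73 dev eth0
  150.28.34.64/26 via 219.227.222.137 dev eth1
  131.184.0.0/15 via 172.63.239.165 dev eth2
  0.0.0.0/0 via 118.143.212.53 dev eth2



Longest prefix match for 131.184.205.144:
  /27 150.45.228.192: no
  /26 150.28.34.64: no
  /15 131.184.0.0: MATCH
  /0 0.0.0.0: MATCH
Selected: next-hop 172.63.239.165 via eth2 (matched /15)


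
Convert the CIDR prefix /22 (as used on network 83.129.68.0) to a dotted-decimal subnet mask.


/22 means 22 network bits, 10 host bits
Binary: 11111111111111111111110000000000
Mask: 255.255.252.0


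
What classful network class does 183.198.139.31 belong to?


First octet: 183
Binary: 10110111
10xxxxxx -> Class B (128-191)
Class B, default mask 255.255.0.0 (/16)


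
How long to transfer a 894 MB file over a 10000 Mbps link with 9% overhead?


Effective throughput = 10000 * (1 - 9/100) = 9100 Mbps
File size in Mb = 894 * 8 = 7152 Mb
Time = 7152 / 9100
Time = 0.7859 seconds


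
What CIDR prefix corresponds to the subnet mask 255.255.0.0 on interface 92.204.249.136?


Binary: 11111111.11111111.00000000.00000000
Count leading 1s
Prefix: /16


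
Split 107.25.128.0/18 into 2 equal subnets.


New prefix = 18 + 1 = 19
Each subnet has 8192 addresses
  107.25.128.0/19
  107.25.160.0/19
Subnets: 107.25.128.0/19, 107.25.160.0/19


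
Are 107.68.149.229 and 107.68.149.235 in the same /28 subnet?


Mask: 255.255.255.240
107.68.149.229 AND mask = 107.68.149.224
107.68.149.235 AND mask = 107.68.149.224
Yes, same subnet (107.68.149.224)


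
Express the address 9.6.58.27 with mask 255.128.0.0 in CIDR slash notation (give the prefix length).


Binary: 11111111.10000000.00000000.00000000
Count leading 1s
Prefix: /9


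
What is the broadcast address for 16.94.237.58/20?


Network: 16.94.224.0/20
Host bits = 12
Set all host bits to 1:
Broadcast: 16.94.239.255


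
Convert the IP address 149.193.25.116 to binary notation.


149 = 10010101
193 = 11000001
25 = 00011001
116 = 01110100
Binary: 10010101.11000001.00011001.01110100


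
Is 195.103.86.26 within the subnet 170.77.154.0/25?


Subnet network: 170.77.154.0
Test IP AND mask: 195.103.86.0
No, 195.103.86.26 is not in 170.77.154.0/25


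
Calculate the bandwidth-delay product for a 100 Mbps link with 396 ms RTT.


BDP = bandwidth * RTT
= 100 Mbps * 396 ms
= 100 * 1e6 * 396 / 1000 bits
= 39600000 bits
= 4950000 bytes
= 4833.9844 KB
BDP = 39600000 bits (4950000 bytes)


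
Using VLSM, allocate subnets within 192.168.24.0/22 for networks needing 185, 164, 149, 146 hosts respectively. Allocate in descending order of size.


185 hosts -> /24 (254 usable): 192.168.24.0/24
164 hosts -> /24 (254 usable): 192.168.25.0/24
149 hosts -> /24 (254 usable): 192.168.26.0/24
146 hosts -> /24 (254 usable): 192.168.27.0/24
Allocation: 192.168.24.0/24 (185 hosts, 254 usable); 192.168.25.0/24 (164 hosts, 254 usable); 192.168.26.0/24 (149 hosts, 254 usable); 192.168.27.0/24 (146 hosts, 254 usable)


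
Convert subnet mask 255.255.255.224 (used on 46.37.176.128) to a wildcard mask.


Subnet mask: 255.255.255.224
Wildcard = 255.255.255.255 - subnet mask
255 - 255 = 0
255 - 255 = 0
255 - 255 = 0
255 - 224 = 31
Wildcard: 0.0.0.31


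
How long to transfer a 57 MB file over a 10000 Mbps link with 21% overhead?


Effective throughput = 10000 * (1 - 21/100) = 7900 Mbps
File size in Mb = 57 * 8 = 456 Mb
Time = 456 / 7900
Time = 0.0577 seconds


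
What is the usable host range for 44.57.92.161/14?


Network: 44.56.0.0
Broadcast: 44.59.255.255
First usable = network + 1
Last usable = broadcast - 1
Range: 44.56.0.1 to 44.59.255.254


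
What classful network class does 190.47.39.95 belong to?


First octet: 190
Binary: 10111110
10xxxxxx -> Class B (128-191)
Class B, default mask 255.255.0.0 (/16)


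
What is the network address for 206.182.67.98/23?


IP:   11001110.10110110.01000011.01100010
Mask: 11111111.11111111.11111110.00000000
AND operation:
Net:  11001110.10110110.01000010.00000000
Network: 206.182.66.0/23


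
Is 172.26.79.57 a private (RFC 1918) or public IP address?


RFC 1918 private ranges:
  10.0.0.0/8 (10.0.0.0 - 10.255.255.255)
  172.16.0.0/12 (172.16.0.0 - 172.31.255.255)
  192.168.0.0/16 (192.168.0.0 - 192.168.255.255)
Private (in 172.16.0.0/12)


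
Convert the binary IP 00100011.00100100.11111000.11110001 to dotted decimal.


00100011 = 35
00100100 = 36
11111000 = 248
11110001 = 241
IP: 35.36.248.241


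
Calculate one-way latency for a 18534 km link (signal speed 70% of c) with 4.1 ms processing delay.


Speed = 0.7 * 3e5 km/s = 210000 km/s
Propagation delay = 18534 / 210000 = 0.0883 s = 88.2571 ms
Processing delay = 4.1 ms
Total one-way latency = 92.3571 ms


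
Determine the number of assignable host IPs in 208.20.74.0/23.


Host bits = 32 - 23 = 9
Total addresses = 2^9 = 512
Usable = total - 2 (network and broadcast)
Usable hosts: 510


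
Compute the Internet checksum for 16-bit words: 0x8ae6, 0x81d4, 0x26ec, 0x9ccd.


Sum all words (with carry folding):
+ 0x8ae6 = 0x8ae6
+ 0x81d4 = 0x0cbb
+ 0x26ec = 0x33a7
+ 0x9ccd = 0xd074
One's complement: ~0xd074
Checksum = 0x2f8b


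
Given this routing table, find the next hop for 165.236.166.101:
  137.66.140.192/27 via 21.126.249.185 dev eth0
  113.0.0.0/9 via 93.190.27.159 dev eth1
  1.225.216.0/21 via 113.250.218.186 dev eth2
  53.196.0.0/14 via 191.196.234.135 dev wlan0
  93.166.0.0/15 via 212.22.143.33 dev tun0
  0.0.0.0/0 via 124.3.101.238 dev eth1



Longest prefix match for 165.236.166.101:
  /27 137.66.140.192: no
  /9 113.0.0.0: no
  /21 1.225.216.0: no
  /14 53.196.0.0: no
  /15 93.166.0.0: no
  /0 0.0.0.0: MATCH
Selected: next-hop 124.3.101.238 via eth1 (matched /0)


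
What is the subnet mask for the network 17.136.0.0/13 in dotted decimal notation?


/13 means 13 network bits, 19 host bits
Binary: 11111111111110000000000000000000
Mask: 255.248.0.0


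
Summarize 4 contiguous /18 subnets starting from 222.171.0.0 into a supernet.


Original prefix: /18
Number of subnets: 4 = 2^2
New prefix = 18 - 2 = 16
Supernet: 222.171.0.0/16


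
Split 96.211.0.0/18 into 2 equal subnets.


New prefix = 18 + 1 = 19
Each subnet has 8192 addresses
  96.211.0.0/19
  96.211.32.0/19
Subnets: 96.211.0.0/19, 96.211.32.0/19


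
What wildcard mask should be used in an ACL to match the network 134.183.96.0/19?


Subnet mask: 255.255.224.0
Wildcard = 255.255.255.255 - subnet mask
255 - 255 = 0
255 - 255 = 0
255 - 224 = 31
255 - 0 = 255
Wildcard: 0.0.31.255


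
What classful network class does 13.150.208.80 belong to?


First octet: 13
Binary: 00001101
0xxxxxxx -> Class A (1-126)
Class A, default mask 255.0.0.0 (/8)


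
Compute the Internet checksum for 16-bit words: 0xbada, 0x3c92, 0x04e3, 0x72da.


Sum all words (with carry folding):
+ 0xbada = 0xbada
+ 0x3c92 = 0xf76c
+ 0x04e3 = 0xfc4f
+ 0x72da = 0x6f2a
One's complement: ~0x6f2a
Checksum = 0x90d5


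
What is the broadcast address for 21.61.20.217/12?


Network: 21.48.0.0/12
Host bits = 20
Set all host bits to 1:
Broadcast: 21.63.255.255


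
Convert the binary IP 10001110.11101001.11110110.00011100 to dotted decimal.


10001110 = 142
11101001 = 233
11110110 = 246
00011100 = 28
IP: 142.233.246.28


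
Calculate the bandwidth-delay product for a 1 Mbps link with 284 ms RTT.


BDP = bandwidth * RTT
= 1 Mbps * 284 ms
= 1 * 1e6 * 284 / 1000 bits
= 284000 bits
= 35500 bytes
= 34.668 KB
BDP = 284000 bits (35500 bytes)


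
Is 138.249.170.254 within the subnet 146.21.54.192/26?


Subnet network: 146.21.54.192
Test IP AND mask: 138.249.170.192
No, 138.249.170.254 is not in 146.21.54.192/26


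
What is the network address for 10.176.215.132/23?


IP:   00001010.10110000.11010111.10000100
Mask: 11111111.11111111.11111110.00000000
AND operation:
Net:  00001010.10110000.11010110.00000000
Network: 10.176.214.0/23


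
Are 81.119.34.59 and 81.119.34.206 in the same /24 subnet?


Mask: 255.255.255.0
81.119.34.59 AND mask = 81.119.34.0
81.119.34.206 AND mask = 81.119.34.0
Yes, same subnet (81.119.34.0)


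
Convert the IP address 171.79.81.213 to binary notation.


171 = 10101011
79 = 01001111
81 = 01010001
213 = 11010101
Binary: 10101011.01001111.01010001.11010101


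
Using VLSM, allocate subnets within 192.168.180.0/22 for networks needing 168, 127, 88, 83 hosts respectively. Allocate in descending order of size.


168 hosts -> /24 (254 usable): 192.168.180.0/24
127 hosts -> /24 (254 usable): 192.168.181.0/24
88 hosts -> /25 (126 usable): 192.168.182.0/25
83 hosts -> /25 (126 usable): 192.168.182.128/25
Allocation: 192.168.180.0/24 (168 hosts, 254 usable); 192.168.181.0/24 (127 hosts, 254 usable); 192.168.182.0/25 (88 hosts, 126 usable); 192.168.182.128/25 (83 hosts, 126 usable)


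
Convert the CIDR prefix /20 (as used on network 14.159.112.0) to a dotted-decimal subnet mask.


/20 means 20 network bits, 12 host bits
Binary: 11111111111111111111000000000000
Mask: 255.255.240.0


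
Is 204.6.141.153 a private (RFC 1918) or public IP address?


RFC 1918 private ranges:
  10.0.0.0/8 (10.0.0.0 - 10.255.255.255)
  172.16.0.0/12 (172.16.0.0 - 172.31.255.255)
  192.168.0.0/16 (192.168.0.0 - 192.168.255.255)
Public (not in any RFC 1918 range)


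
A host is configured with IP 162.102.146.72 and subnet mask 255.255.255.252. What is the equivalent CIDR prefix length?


Binary: 11111111.11111111.11111111.11111100
Count leading 1s
Prefix: /30


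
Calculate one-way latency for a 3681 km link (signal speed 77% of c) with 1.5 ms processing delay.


Speed = 0.77 * 3e5 km/s = 231000 km/s
Propagation delay = 3681 / 231000 = 0.0159 s = 15.9351 ms
Processing delay = 1.5 ms
Total one-way latency = 17.4351 ms


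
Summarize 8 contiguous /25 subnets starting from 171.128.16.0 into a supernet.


Original prefix: /25
Number of subnets: 8 = 2^3
New prefix = 25 - 3 = 22
Supernet: 171.128.16.0/22


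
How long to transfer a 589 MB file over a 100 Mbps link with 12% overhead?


Effective throughput = 100 * (1 - 12/100) = 88 Mbps
File size in Mb = 589 * 8 = 4712 Mb
Time = 4712 / 88
Time = 53.5455 seconds


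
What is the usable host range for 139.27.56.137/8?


Network: 139.0.0.0
Broadcast: 139.255.255.255
First usable = network + 1
Last usable = broadcast - 1
Range: 139.0.0.1 to 139.255.255.254


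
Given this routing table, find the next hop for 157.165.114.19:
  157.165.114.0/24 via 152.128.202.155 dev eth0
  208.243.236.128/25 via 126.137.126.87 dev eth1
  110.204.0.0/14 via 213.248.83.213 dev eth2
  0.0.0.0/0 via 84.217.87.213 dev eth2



Longest prefix match for 157.165.114.19:
  /24 157.165.114.0: MATCH
  /25 208.243.236.128: no
  /14 110.204.0.0: no
  /0 0.0.0.0: MATCH
Selected: next-hop 152.128.202.155 via eth0 (matched /24)


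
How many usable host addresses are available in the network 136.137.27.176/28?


Host bits = 32 - 28 = 4
Total addresses = 2^4 = 16
Usable = total - 2 (network and broadcast)
Usable hosts: 14


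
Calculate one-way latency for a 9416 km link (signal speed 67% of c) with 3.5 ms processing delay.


Speed = 0.67 * 3e5 km/s = 201000 km/s
Propagation delay = 9416 / 201000 = 0.0468 s = 46.8458 ms
Processing delay = 3.5 ms
Total one-way latency = 50.3458 ms


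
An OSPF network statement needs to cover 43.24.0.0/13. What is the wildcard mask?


Subnet mask: 255.248.0.0
Wildcard = 255.255.255.255 - subnet mask
255 - 255 = 0
255 - 248 = 7
255 - 0 = 255
255 - 0 = 255
Wildcard: 0.7.255.255


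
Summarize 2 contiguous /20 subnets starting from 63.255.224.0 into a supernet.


Original prefix: /20
Number of subnets: 2 = 2^1
New prefix = 20 - 1 = 19
Supernet: 63.255.224.0/19


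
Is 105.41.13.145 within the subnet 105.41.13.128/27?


Subnet network: 105.41.13.128
Test IP AND mask: 105.41.13.128
Yes, 105.41.13.145 is in 105.41.13.128/27


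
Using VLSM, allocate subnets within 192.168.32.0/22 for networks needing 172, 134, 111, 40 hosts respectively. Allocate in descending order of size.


172 hosts -> /24 (254 usable): 192.168.32.0/24
134 hosts -> /24 (254 usable): 192.168.33.0/24
111 hosts -> /25 (126 usable): 192.168.34.0/25
40 hosts -> /26 (62 usable): 192.168.34.128/26
Allocation: 192.168.32.0/24 (172 hosts, 254 usable); 192.168.33.0/24 (134 hosts, 254 usable); 192.168.34.0/25 (111 hosts, 126 usable); 192.168.34.128/26 (40 hosts, 62 usable)


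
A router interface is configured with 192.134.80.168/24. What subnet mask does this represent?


/24 means 24 network bits, 8 host bits
Binary: 11111111111111111111111100000000
Mask: 255.255.255.0


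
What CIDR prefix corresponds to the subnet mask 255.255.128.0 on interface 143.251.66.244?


Binary: 11111111.11111111.10000000.00000000
Count leading 1s
Prefix: /17


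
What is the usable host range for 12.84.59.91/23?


Network: 12.84.58.0
Broadcast: 12.84.59.255
First usable = network + 1
Last usable = broadcast - 1
Range: 12.84.58.1 to 12.84.59.254


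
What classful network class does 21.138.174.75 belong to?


First octet: 21
Binary: 00010101
0xxxxxxx -> Class A (1-126)
Class A, default mask 255.0.0.0 (/8)


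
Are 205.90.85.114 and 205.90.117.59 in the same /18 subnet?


Mask: 255.255.192.0
205.90.85.114 AND mask = 205.90.64.0
205.90.117.59 AND mask = 205.90.64.0
Yes, same subnet (205.90.64.0)


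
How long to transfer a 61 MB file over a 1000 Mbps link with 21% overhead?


Effective throughput = 1000 * (1 - 21/100) = 790 Mbps
File size in Mb = 61 * 8 = 488 Mb
Time = 488 / 790
Time = 0.6177 seconds


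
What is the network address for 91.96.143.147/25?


IP:   01011011.01100000.10001111.10010011
Mask: 11111111.11111111.11111111.10000000
AND operation:
Net:  01011011.01100000.10001111.10000000
Network: 91.96.143.128/25


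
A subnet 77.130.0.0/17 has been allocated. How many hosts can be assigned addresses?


Host bits = 32 - 17 = 15
Total addresses = 2^15 = 32768
Usable = total - 2 (network and broadcast)
Usable hosts: 32766


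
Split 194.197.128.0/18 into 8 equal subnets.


New prefix = 18 + 3 = 21
Each subnet has 2048 addresses
  194.197.128.0/21
  194.197.136.0/21
  194.197.144.0/21
  194.197.152.0/21
  194.197.160.0/21
  194.197.168.0/21
  194.197.176.0/21
  194.197.184.0/21
Subnets: 194.197.128.0/21, 194.197.136.0/21, 194.197.144.0/21, 194.197.152.0/21, 194.197.160.0/21, 194.197.168.0/21, 194.197.176.0/21, 194.197.184.0/21


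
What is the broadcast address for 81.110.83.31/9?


Network: 81.0.0.0/9
Host bits = 23
Set all host bits to 1:
Broadcast: 81.127.255.255


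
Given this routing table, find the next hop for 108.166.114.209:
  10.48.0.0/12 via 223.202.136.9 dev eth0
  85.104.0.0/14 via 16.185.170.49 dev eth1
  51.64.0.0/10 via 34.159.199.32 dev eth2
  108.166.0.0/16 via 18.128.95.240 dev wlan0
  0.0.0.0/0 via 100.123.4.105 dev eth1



Longest prefix match for 108.166.114.209:
  /12 10.48.0.0: no
  /14 85.104.0.0: no
  /10 51.64.0.0: no
  /16 108.166.0.0: MATCH
  /0 0.0.0.0: MATCH
Selected: next-hop 18.128.95.240 via wlan0 (matched /16)


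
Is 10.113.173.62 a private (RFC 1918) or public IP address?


RFC 1918 private ranges:
  10.0.0.0/8 (10.0.0.0 - 10.255.255.255)
  172.16.0.0/12 (172.16.0.0 - 172.31.255.255)
  192.168.0.0/16 (192.168.0.0 - 192.168.255.255)
Private (in 10.0.0.0/8)


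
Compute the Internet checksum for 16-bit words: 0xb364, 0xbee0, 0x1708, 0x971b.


Sum all words (with carry folding):
+ 0xb364 = 0xb364
+ 0xbee0 = 0x7245
+ 0x1708 = 0x894d
+ 0x971b = 0x2069
One's complement: ~0x2069
Checksum = 0xdf96


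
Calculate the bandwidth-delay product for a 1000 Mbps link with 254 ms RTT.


BDP = bandwidth * RTT
= 1000 Mbps * 254 ms
= 1000 * 1e6 * 254 / 1000 bits
= 254000000 bits
= 31750000 bytes
= 31005.8594 KB
BDP = 254000000 bits (31750000 bytes)


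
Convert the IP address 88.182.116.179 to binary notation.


88 = 01011000
182 = 10110110
116 = 01110100
179 = 10110011
Binary: 01011000.10110110.01110100.10110011


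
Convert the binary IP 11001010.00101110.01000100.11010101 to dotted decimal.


11001010 = 202
00101110 = 46
01000100 = 68
11010101 = 213
IP: 202.46.68.213


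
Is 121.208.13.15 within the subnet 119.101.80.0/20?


Subnet network: 119.101.80.0
Test IP AND mask: 121.208.0.0
No, 121.208.13.15 is not in 119.101.80.0/20


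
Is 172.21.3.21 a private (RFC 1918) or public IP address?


RFC 1918 private ranges:
  10.0.0.0/8 (10.0.0.0 - 10.255.255.255)
  172.16.0.0/12 (172.16.0.0 - 172.31.255.255)
  192.168.0.0/16 (192.168.0.0 - 192.168.255.255)
Private (in 172.16.0.0/12)


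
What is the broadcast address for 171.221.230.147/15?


Network: 171.220.0.0/15
Host bits = 17
Set all host bits to 1:
Broadcast: 171.221.255.255


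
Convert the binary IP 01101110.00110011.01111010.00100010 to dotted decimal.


01101110 = 110
00110011 = 51
01111010 = 122
00100010 = 34
IP: 110.51.122.34


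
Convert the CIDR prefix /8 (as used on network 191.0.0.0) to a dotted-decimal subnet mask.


/8 means 8 network bits, 24 host bits
Binary: 11111111000000000000000000000000
Mask: 255.0.0.0


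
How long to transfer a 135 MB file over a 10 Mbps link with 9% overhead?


Effective throughput = 10 * (1 - 9/100) = 9.1 Mbps
File size in Mb = 135 * 8 = 1080 Mb
Time = 1080 / 9.1
Time = 118.6813 seconds


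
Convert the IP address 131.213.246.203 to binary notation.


131 = 10000011
213 = 11010101
246 = 11110110
203 = 11001011
Binary: 10000011.11010101.11110110.11001011


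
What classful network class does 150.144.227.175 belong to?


First octet: 150
Binary: 10010110
10xxxxxx -> Class B (128-191)
Class B, default mask 255.255.0.0 (/16)


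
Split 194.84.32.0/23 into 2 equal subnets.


New prefix = 23 + 1 = 24
Each subnet has 256 addresses
  194.84.32.0/24
  194.84.33.0/24
Subnets: 194.84.32.0/24, 194.84.33.0/24


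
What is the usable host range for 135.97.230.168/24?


Network: 135.97.230.0
Broadcast: 135.97.230.255
First usable = network + 1
Last usable = broadcast - 1
Range: 135.97.230.1 to 135.97.230.254


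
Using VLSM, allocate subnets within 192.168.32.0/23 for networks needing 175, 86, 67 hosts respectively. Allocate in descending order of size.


175 hosts -> /24 (254 usable): 192.168.32.0/24
86 hosts -> /25 (126 usable): 192.168.33.0/25
67 hosts -> /25 (126 usable): 192.168.33.128/25
Allocation: 192.168.32.0/24 (175 hosts, 254 usable); 192.168.33.0/25 (86 hosts, 126 usable); 192.168.33.128/25 (67 hosts, 126 usable)


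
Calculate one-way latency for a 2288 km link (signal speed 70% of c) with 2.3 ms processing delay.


Speed = 0.7 * 3e5 km/s = 210000 km/s
Propagation delay = 2288 / 210000 = 0.0109 s = 10.8952 ms
Processing delay = 2.3 ms
Total one-way latency = 13.1952 ms


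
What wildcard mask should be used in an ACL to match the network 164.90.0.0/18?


Subnet mask: 255.255.192.0
Wildcard = 255.255.255.255 - subnet mask
255 - 255 = 0
255 - 255 = 0
255 - 192 = 63
255 - 0 = 255
Wildcard: 0.0.63.255


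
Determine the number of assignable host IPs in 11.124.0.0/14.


Host bits = 32 - 14 = 18
Total addresses = 2^18 = 262144
Usable = total - 2 (network and broadcast)
Usable hosts: 262142


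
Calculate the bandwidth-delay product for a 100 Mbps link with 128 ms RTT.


BDP = bandwidth * RTT
= 100 Mbps * 128 ms
= 100 * 1e6 * 128 / 1000 bits
= 12800000 bits
= 1600000 bytes
= 1562.5 KB
BDP = 12800000 bits (1600000 bytes)


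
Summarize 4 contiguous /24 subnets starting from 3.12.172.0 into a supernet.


Original prefix: /24
Number of subnets: 4 = 2^2
New prefix = 24 - 2 = 22
Supernet: 3.12.172.0/22


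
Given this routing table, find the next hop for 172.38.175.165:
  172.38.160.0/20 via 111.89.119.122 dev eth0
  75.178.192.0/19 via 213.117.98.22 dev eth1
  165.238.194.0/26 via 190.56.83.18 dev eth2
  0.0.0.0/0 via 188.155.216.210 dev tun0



Longest prefix match for 172.38.175.165:
  /20 172.38.160.0: MATCH
  /19 75.178.192.0: no
  /26 165.238.194.0: no
  /0 0.0.0.0: MATCH
Selected: next-hop 111.89.119.122 via eth0 (matched /20)


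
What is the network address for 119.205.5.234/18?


IP:   01110111.11001101.00000101.11101010
Mask: 11111111.11111111.11000000.00000000
AND operation:
Net:  01110111.11001101.00000000.00000000
Network: 119.205.0.0/18


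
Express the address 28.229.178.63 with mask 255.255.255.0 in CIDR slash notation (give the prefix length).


Binary: 11111111.11111111.11111111.00000000
Count leading 1s
Prefix: /24


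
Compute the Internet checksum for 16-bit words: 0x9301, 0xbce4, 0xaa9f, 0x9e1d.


Sum all words (with carry folding):
+ 0x9301 = 0x9301
+ 0xbce4 = 0x4fe6
+ 0xaa9f = 0xfa85
+ 0x9e1d = 0x98a3
One's complement: ~0x98a3
Checksum = 0x675c


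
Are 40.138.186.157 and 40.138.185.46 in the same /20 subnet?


Mask: 255.255.240.0
40.138.186.157 AND mask = 40.138.176.0
40.138.185.46 AND mask = 40.138.176.0
Yes, same subnet (40.138.176.0)


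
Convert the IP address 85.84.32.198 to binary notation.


85 = 01010101
84 = 01010100
32 = 00100000
198 = 11000110
Binary: 01010101.01010100.00100000.11000110


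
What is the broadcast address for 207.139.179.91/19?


Network: 207.139.160.0/19
Host bits = 13
Set all host bits to 1:
Broadcast: 207.139.191.255


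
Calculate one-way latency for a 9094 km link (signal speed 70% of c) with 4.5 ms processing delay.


Speed = 0.7 * 3e5 km/s = 210000 km/s
Propagation delay = 9094 / 210000 = 0.0433 s = 43.3048 ms
Processing delay = 4.5 ms
Total one-way latency = 47.8048 ms


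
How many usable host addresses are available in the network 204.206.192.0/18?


Host bits = 32 - 18 = 14
Total addresses = 2^14 = 16384
Usable = total - 2 (network and broadcast)
Usable hosts: 16382


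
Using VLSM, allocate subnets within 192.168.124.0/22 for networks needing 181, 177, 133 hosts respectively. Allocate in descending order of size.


181 hosts -> /24 (254 usable): 192.168.124.0/24
177 hosts -> /24 (254 usable): 192.168.125.0/24
133 hosts -> /24 (254 usable): 192.168.126.0/24
Allocation: 192.168.124.0/24 (181 hosts, 254 usable); 192.168.125.0/24 (177 hosts, 254 usable); 192.168.126.0/24 (133 hosts, 254 usable)
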